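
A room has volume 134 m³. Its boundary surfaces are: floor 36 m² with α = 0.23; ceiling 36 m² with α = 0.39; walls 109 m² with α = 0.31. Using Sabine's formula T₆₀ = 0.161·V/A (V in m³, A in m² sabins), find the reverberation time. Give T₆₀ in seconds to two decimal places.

0.38 s

Summing Sᵢαᵢ: 36·0.23 + 36·0.39 + 109·0.31 = 56.11 m².
T₆₀ = 0.161·V/A = 0.161·134/56.11 = 0.384 s.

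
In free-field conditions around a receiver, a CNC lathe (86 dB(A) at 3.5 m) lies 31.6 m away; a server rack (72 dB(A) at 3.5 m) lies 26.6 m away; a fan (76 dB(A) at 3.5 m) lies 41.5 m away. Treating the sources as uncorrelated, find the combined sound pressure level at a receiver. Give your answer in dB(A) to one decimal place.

Propagate each source to the receiver with L = L_ref − 20·log₁₀(r/r_ref), then add intensities.
CNC lathe: 86 − 20·log₁₀(31.6/3.5) = 86 − 19.11 = 66.89 dB(A).
server rack: 72 − 20·log₁₀(26.6/3.5) = 72 − 17.62 = 54.38 dB(A).
fan: 76 − 20·log₁₀(41.5/3.5) = 76 − 21.48 = 54.52 dB(A).
Σ 10^(L/10) = 5.441e+06 → L_total = 10·log₁₀(5.441e+06) = 67.36 dB(A).

67.4 dB(A)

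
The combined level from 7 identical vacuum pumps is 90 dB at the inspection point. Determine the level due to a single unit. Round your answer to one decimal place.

Dividing the total intensity by 7 lowers the level by 10·log₁₀ 7 = 8.451 dB: L₁ = 90 − 8.451.

81.5 dB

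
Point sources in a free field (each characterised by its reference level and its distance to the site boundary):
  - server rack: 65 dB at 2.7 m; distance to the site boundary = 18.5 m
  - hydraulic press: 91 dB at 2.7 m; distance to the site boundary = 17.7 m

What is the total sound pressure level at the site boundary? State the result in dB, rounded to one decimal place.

74.7 dB

Propagate each source to the receiver with L = L_ref − 20·log₁₀(r/r_ref), then add intensities.
server rack: 65 − 20·log₁₀(18.5/2.7) = 65 − 16.72 = 48.28 dB.
hydraulic press: 91 − 20·log₁₀(17.7/2.7) = 91 − 16.33 = 74.67 dB.
Σ 10^(L/10) = 2.936e+07 → L_total = 10·log₁₀(2.936e+07) = 74.68 dB.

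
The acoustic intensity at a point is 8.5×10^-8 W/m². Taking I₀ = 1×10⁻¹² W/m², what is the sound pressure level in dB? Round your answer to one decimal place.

49.3 dB

I/I₀ = 8.5×10^-8/10⁻¹² = 8.5×10^4, and L = 10·log₁₀(I/I₀).
L = 10·(0.9294 + 4) = 49.29 dB.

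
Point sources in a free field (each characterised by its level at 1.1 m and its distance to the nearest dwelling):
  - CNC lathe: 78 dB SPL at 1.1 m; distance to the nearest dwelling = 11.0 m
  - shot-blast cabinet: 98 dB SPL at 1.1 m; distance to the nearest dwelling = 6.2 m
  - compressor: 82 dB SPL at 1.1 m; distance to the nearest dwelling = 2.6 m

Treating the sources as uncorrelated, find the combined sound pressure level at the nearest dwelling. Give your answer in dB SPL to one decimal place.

83.6 dB SPL

Propagate each source to the receiver with L = L_ref − 20·log₁₀(r/r_ref), then add intensities.
CNC lathe: 78 − 20·log₁₀(11.0/1.1) = 78 − 20.00 = 58.00 dB SPL.
shot-blast cabinet: 98 − 20·log₁₀(6.2/1.1) = 98 − 15.02 = 82.98 dB SPL.
compressor: 82 − 20·log₁₀(2.6/1.1) = 82 − 7.47 = 74.53 dB SPL.
Σ 10^(L/10) = 2.276e+08 → L_total = 10·log₁₀(2.276e+08) = 83.57 dB SPL.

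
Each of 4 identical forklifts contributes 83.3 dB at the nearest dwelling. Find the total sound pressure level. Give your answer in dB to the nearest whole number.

89 dB

With 4 equal, uncorrelated contributions the intensity is 4× that of one unit, giving a rise of 10·log₁₀ 4.
L_total = 83.3 + 10·log₁₀(4) = 83.3 + 6.021 = 89.32 dB.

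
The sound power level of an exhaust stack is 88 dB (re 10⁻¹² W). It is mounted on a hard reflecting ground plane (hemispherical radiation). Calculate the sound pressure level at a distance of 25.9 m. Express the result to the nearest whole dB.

52 dB

The power spreads over a hemisphere of area 2π·r², so L_p = L_w − 10·log₁₀(2π·r²).
2π·r² = 4215 m², 10·log₁₀ of that is 36.248 dB.
L_p = 88 − 36.248 = 51.75 dB.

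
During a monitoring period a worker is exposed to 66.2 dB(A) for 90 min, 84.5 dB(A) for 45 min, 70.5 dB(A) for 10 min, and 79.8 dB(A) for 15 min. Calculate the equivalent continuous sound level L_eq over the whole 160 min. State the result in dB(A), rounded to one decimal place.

79.6 dB(A)

The energy average is taken in the linear domain: L_eq = 10·log₁₀[(Σ tᵢ·10^(Lᵢ/10))/T], T = 160 min.
Σ tᵢ·10^(Lᵢ/10) = 90·10^(66.2/10) + 45·10^(84.5/10) + 10·10^(70.5/10) + 15·10^(79.8/10) = 1.460e+10.
L_eq = 10·log₁₀(1.460e+10/160) = 79.60 dB(A).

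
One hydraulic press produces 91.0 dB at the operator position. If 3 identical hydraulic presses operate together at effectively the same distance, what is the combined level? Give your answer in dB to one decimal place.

95.8 dB

With 3 equal, uncorrelated contributions the intensity is 3× that of one unit, giving a rise of 10·log₁₀ 3.
L_total = 91.0 + 10·log₁₀(3) = 91.0 + 4.771 = 95.77 dB.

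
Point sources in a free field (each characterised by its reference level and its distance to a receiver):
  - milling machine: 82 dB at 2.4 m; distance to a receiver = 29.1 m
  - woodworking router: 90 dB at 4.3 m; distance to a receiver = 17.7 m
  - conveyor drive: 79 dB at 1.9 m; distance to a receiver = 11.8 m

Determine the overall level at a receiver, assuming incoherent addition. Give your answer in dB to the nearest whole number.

78 dB

Propagate each source to the receiver with L = L_ref − 20·log₁₀(r/r_ref), then add intensities.
milling machine: 82 − 20·log₁₀(29.1/2.4) = 82 − 21.67 = 60.33 dB.
woodworking router: 90 − 20·log₁₀(17.7/4.3) = 90 − 12.29 = 77.71 dB.
conveyor drive: 79 − 20·log₁₀(11.8/1.9) = 79 − 15.86 = 63.14 dB.
Σ 10^(L/10) = 6.216e+07 → L_total = 10·log₁₀(6.216e+07) = 77.93 dB.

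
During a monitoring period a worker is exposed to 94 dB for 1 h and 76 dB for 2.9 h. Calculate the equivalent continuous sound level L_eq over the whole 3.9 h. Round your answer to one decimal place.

88.3 dB

The energy average is taken in the linear domain: L_eq = 10·log₁₀[(Σ tᵢ·10^(Lᵢ/10))/T], T = 3.9 h.
Σ tᵢ·10^(Lᵢ/10) = 1·10^(94/10) + 2.9·10^(76/10) = 2.627e+09.
L_eq = 10·log₁₀(2.627e+09/3.9) = 88.28 dB.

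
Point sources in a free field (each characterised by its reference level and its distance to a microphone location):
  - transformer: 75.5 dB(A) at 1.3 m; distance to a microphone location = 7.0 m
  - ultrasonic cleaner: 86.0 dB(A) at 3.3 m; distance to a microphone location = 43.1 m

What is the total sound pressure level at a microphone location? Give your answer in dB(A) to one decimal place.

65.5 dB(A)

First find each source's level at the receiver (point-source: −20·log₁₀(r/r_ref)), then combine on an intensity basis.
transformer: 75.5 − 20·log₁₀(7.0/1.3) = 75.5 − 14.62 = 60.88 dB(A).
ultrasonic cleaner: 86.0 − 20·log₁₀(43.1/3.3) = 86.0 − 22.32 = 63.68 dB(A).
Σ 10^(L/10) = 3.558e+06 → L_total = 10·log₁₀(3.558e+06) = 65.51 dB(A).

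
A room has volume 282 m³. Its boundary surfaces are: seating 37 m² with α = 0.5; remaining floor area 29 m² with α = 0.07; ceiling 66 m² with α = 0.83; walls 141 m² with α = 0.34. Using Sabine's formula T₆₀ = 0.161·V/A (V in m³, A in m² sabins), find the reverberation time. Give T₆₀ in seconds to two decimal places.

0.37 s

Total absorption A = 37·0.5 + 29·0.07 + 66·0.83 + 141·0.34 = 123.25 m² sabins.
T₆₀ = 0.161 × 282 / 123.25 = 0.368 s.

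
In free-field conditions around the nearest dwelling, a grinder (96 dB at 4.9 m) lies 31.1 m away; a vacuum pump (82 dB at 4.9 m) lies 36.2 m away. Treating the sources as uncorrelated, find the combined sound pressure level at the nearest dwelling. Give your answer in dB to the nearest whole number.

80 dB

Propagate each source to the receiver with L = L_ref − 20·log₁₀(r/r_ref), then add intensities.
grinder: 96 − 20·log₁₀(31.1/4.9) = 96 − 16.05 = 79.95 dB.
vacuum pump: 82 − 20·log₁₀(36.2/4.9) = 82 − 17.37 = 64.63 dB.
Σ 10^(L/10) = 1.017e+08 → L_total = 10·log₁₀(1.017e+08) = 80.07 dB.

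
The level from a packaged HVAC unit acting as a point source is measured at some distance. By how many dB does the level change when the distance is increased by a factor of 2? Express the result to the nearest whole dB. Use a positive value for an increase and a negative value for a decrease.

With spherical spreading the level changes by −20·log₁₀(r₂/r₁).
ΔL = −20·log₁₀(2) = -6.02 dB.

-6 dB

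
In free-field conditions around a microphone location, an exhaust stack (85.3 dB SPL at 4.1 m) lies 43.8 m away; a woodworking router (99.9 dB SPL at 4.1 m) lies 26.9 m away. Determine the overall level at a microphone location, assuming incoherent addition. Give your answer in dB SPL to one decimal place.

First find each source's level at the receiver (point-source: −20·log₁₀(r/r_ref)), then combine on an intensity basis.
exhaust stack: 85.3 − 20·log₁₀(43.8/4.1) = 85.3 − 20.57 = 64.73 dB SPL.
woodworking router: 99.9 − 20·log₁₀(26.9/4.1) = 99.9 − 16.34 = 83.56 dB SPL.
Σ 10^(L/10) = 2.300e+08 → L_total = 10·log₁₀(2.300e+08) = 83.62 dB SPL.

83.6 dB SPL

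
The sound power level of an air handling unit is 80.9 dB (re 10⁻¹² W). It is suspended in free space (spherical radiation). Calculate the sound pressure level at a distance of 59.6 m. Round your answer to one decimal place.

34.4 dB

The power spreads over a sphere of area 4π·r², so L_p = L_w − 10·log₁₀(4π·r²).
4π·r² = 4.464e+04 m², 10·log₁₀ of that is 46.497 dB.
L_p = 80.9 − 46.497 = 34.40 dB.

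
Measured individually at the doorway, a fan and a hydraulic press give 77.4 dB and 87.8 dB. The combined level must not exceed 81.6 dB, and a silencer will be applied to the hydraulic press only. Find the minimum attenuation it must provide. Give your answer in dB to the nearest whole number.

Fixed contribution from the other source: Σ 10^(L/10) = 10^(77.4/10) = 5.495e+07 (77.40 dB).
The limit corresponds to 10^(81.6/10) = 1.445e+08; subtracting the fixed part leaves 8.959e+07 for the hydraulic press, i.e. 79.52 dB.
Required insertion loss = 87.8 − 79.52 = 8.28 dB.

8 dB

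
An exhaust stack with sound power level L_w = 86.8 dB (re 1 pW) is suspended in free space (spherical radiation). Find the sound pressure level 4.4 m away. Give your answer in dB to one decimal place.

The power spreads over a sphere of area 4π·r², so L_p = L_w − 10·log₁₀(4π·r²).
4π·r² = 243.3 m², 10·log₁₀ of that is 23.861 dB.
L_p = 86.8 − 23.861 = 62.94 dB.

62.9 dB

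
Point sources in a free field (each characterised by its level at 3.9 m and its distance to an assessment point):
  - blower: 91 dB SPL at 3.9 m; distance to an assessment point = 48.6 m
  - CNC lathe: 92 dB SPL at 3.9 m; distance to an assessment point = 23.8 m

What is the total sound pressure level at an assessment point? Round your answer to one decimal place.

Propagate each source to the receiver with L = L_ref − 20·log₁₀(r/r_ref), then add intensities.
blower: 91 − 20·log₁₀(48.6/3.9) = 91 − 21.91 = 69.09 dB SPL.
CNC lathe: 92 − 20·log₁₀(23.8/3.9) = 92 − 15.71 = 76.29 dB SPL.
Σ 10^(L/10) = 5.066e+07 → L_total = 10·log₁₀(5.066e+07) = 77.05 dB SPL.

77.0 dB SPL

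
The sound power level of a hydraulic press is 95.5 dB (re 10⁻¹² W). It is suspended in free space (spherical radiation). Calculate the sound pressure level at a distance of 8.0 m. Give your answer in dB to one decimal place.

66.4 dB

The power spreads over a sphere of area 4π·r², so L_p = L_w − 10·log₁₀(4π·r²).
4π·r² = 804.2 m², 10·log₁₀ of that is 29.054 dB.
L_p = 95.5 − 29.054 = 66.45 dB.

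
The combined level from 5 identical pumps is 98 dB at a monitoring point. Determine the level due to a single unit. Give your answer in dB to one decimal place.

5 equal contributions raise the level by 10·log₁₀ 5 = 6.990 dB, so each unit alone gives 98 − 6.990.

91.0 dB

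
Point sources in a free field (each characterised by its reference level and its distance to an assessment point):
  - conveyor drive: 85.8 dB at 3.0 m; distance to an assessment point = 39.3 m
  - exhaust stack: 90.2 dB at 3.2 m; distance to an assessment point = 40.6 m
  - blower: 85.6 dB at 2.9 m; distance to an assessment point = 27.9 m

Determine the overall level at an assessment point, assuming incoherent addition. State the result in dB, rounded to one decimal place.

71.0 dB

First find each source's level at the receiver (point-source: −20·log₁₀(r/r_ref)), then combine on an intensity basis.
conveyor drive: 85.8 − 20·log₁₀(39.3/3.0) = 85.8 − 22.35 = 63.45 dB.
exhaust stack: 90.2 − 20·log₁₀(40.6/3.2) = 90.2 − 22.07 = 68.13 dB.
blower: 85.6 − 20·log₁₀(27.9/2.9) = 85.6 − 19.66 = 65.94 dB.
Σ 10^(L/10) = 1.264e+07 → L_total = 10·log₁₀(1.264e+07) = 71.02 dB.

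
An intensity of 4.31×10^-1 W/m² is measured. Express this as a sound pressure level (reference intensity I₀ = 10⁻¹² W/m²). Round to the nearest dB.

I/I₀ = 4.31×10^-1/10⁻¹² = 4.31×10^11, and L = 10·log₁₀(I/I₀).
L = 10·(0.6345 + 11) = 116.34 dB.

116 dB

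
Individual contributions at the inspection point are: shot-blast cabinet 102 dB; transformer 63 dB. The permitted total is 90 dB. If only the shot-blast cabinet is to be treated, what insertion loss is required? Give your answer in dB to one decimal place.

12.0 dB

Everything except the shot-blast cabinet sums to 10^(63/10) = 1.995e+06 in linear terms, 63.00 dB.
The limit corresponds to 10^(90/10) = 1.000e+09; subtracting the fixed part leaves 9.980e+08 for the shot-blast cabinet, i.e. 89.99 dB.
Required insertion loss = 102 − 89.99 = 12.01 dB.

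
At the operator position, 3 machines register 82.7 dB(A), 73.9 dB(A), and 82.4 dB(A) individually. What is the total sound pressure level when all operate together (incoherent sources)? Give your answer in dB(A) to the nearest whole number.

Incoherent sources combine by intensity addition: L_total = 10·log₁₀(Σ 10^(L_i/10)).
Σ 10^(L/10) = 10^(82.7/10) + 10^(73.9/10) + 10^(82.4/10) = 3.845e+08.
L_total = 10·log₁₀(3.845e+08) = 85.85 dB(A).

86 dB(A)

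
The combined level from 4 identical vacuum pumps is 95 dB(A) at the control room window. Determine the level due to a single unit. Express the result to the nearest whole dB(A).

4 equal contributions raise the level by 10·log₁₀ 4 = 6.021 dB, so each unit alone gives 95 − 6.021.

89 dB(A)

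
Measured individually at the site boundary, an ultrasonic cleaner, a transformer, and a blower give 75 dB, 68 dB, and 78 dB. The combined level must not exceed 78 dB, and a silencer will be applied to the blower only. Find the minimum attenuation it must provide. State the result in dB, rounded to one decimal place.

Everything except the blower sums to 10^(75/10) + 10^(68/10) = 3.793e+07 in linear terms, 75.79 dB.
To meet 78 dB overall, the treated blower may contribute at most 10^(78/10) − 3.793e+07 = 2.516e+07, i.e. 74.01 dB.
Required insertion loss = 78 − 74.01 = 3.99 dB.

4.0 dB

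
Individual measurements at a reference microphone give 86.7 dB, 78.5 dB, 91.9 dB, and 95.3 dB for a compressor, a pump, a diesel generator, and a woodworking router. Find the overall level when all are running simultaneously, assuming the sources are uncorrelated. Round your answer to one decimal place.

97.4 dB

For uncorrelated sources the intensities add, so convert each level to linear form, sum, and take 10·log₁₀ of the total.
Σ 10^(L/10) = 10^(86.7/10) + 10^(78.5/10) + 10^(91.9/10) + 10^(95.3/10) = 5.476e+09.
L_total = 10·log₁₀(5.476e+09) = 97.38 dB.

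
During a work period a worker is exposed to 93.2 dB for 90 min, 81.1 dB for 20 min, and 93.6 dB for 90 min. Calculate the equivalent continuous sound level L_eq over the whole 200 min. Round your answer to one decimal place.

93.0 dB

Weight each interval's intensity by its duration and average over T = 200 min:
Σ tᵢ·10^(Lᵢ/10) = 90·10^(93.2/10) + 20·10^(81.1/10) + 90·10^(93.6/10) = 3.968e+11.
L_eq = 10·log₁₀(3.968e+11/200) = 92.98 dB.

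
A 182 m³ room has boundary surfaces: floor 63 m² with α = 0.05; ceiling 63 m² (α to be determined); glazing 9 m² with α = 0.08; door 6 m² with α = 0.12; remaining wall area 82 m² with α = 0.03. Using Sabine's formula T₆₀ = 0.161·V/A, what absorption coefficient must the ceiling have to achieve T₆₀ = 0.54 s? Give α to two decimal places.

0.75

Required total absorption A = 0.161·182/0.54 = 54.26 m².
Absorption from the other surfaces = 63·0.05 + 9·0.08 + 6·0.12 + 82·0.03 = 7.05 m², so the ceiling must supply 47.21 m² over 63 m².
α = 47.21/63 = 0.749.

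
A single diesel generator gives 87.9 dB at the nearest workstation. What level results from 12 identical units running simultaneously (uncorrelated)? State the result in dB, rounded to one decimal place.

L_total = L₁ + 10·log₁₀ N for N identical incoherent sources.
L_total = 87.9 + 10·log₁₀(12) = 87.9 + 10.792 = 98.69 dB.

98.7 dB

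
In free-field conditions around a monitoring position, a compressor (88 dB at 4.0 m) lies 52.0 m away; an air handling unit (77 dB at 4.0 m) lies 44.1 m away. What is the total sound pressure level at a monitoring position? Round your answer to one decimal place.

66.2 dB

Apply inverse-square spreading to bring every level to the receiver, then sum 10^(L/10).
compressor: 88 − 20·log₁₀(52.0/4.0) = 88 − 22.28 = 65.72 dB.
air handling unit: 77 − 20·log₁₀(44.1/4.0) = 77 − 20.85 = 56.15 dB.
Σ 10^(L/10) = 4.146e+06 → L_total = 10·log₁₀(4.146e+06) = 66.18 dB.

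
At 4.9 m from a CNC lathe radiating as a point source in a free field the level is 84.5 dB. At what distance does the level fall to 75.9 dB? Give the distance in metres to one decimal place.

13.2 m

Point-source spreading drops the level by 20·log₁₀(r₂/r₁); inverting, r₂/r₁ = 10^(ΔL/20).
r₂ = 4.9·10^((84.5−75.9)/20) = 4.9·10^(8.6/20) = 13.19 m.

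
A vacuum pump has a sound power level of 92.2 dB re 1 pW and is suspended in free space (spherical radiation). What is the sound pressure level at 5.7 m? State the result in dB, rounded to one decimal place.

The power spreads over a sphere of area 4π·r², so L_p = L_w − 10·log₁₀(4π·r²).
4π·r² = 408.3 m², 10·log₁₀ of that is 26.110 dB.
L_p = 92.2 − 26.110 = 66.09 dB.

66.1 dB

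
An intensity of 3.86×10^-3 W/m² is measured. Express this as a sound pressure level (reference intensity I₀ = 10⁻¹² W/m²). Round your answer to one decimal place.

I/I₀ = 3.86×10^-3/10⁻¹² = 3.86×10^9, and L = 10·log₁₀(I/I₀).
L = 10·(0.5866 + 9) = 95.87 dB.

95.9 dB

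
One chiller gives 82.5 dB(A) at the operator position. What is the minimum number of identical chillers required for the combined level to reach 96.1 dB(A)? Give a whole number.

Need L₁ + 10·log₁₀ N ≥ 96.1, i.e. log₁₀ N ≥ 1.36.
N ≥ 10^(13.6/10) = 22.909, so N = 23.

23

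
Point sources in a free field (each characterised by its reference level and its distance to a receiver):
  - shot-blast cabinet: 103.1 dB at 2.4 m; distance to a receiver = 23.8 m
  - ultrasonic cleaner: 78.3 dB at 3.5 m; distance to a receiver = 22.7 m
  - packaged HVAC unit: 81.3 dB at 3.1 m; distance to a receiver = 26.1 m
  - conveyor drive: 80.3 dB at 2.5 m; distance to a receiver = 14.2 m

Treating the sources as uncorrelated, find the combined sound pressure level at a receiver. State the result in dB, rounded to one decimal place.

Apply inverse-square spreading to bring every level to the receiver, then sum 10^(L/10).
shot-blast cabinet: 103.1 − 20·log₁₀(23.8/2.4) = 103.1 − 19.93 = 83.17 dB.
ultrasonic cleaner: 78.3 − 20·log₁₀(22.7/3.5) = 78.3 − 16.24 = 62.06 dB.
packaged HVAC unit: 81.3 − 20·log₁₀(26.1/3.1) = 81.3 − 18.51 = 62.79 dB.
conveyor drive: 80.3 − 20·log₁₀(14.2/2.5) = 80.3 − 15.09 = 65.21 dB.
Σ 10^(L/10) = 2.145e+08 → L_total = 10·log₁₀(2.145e+08) = 83.31 dB.

83.3 dB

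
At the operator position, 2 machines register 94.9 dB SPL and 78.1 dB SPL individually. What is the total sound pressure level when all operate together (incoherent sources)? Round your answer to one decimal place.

Incoherent sources combine by intensity addition: L_total = 10·log₁₀(Σ 10^(L_i/10)).
Σ 10^(L/10) = 10^(94.9/10) + 10^(78.1/10) = 3.155e+09.
L_total = 10·log₁₀(3.155e+09) = 94.99 dB SPL.

95.0 dB SPL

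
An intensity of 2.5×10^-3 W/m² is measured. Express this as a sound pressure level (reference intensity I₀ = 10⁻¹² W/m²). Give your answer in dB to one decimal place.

Dividing by I₀ shifts the exponent by 12: I/I₀ = 2.5×10^9.
L = 10·(0.3979 + 9) = 93.98 dB.

94.0 dB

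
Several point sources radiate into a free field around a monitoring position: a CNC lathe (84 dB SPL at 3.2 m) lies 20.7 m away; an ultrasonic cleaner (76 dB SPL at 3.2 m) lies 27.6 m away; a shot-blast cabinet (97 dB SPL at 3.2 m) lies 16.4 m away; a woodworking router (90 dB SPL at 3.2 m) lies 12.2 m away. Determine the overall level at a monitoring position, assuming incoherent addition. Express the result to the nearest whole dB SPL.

Apply inverse-square spreading to bring every level to the receiver, then sum 10^(L/10).
CNC lathe: 84 − 20·log₁₀(20.7/3.2) = 84 − 16.22 = 67.78 dB SPL.
ultrasonic cleaner: 76 − 20·log₁₀(27.6/3.2) = 76 − 18.72 = 57.28 dB SPL.
shot-blast cabinet: 97 − 20·log₁₀(16.4/3.2) = 97 − 14.19 = 82.81 dB SPL.
woodworking router: 90 − 20·log₁₀(12.2/3.2) = 90 − 11.62 = 78.38 dB SPL.
Σ 10^(L/10) = 2.662e+08 → L_total = 10·log₁₀(2.662e+08) = 84.25 dB SPL.

84 dB SPL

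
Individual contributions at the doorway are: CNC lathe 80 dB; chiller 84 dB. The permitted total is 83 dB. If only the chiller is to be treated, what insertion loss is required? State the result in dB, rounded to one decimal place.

4.0 dB

The untreated sources together contribute 10^(80/10) = 1.000e+08, i.e. 80.00 dB.
The limit corresponds to 10^(83/10) = 1.995e+08; subtracting the fixed part leaves 9.953e+07 for the chiller, i.e. 79.98 dB.
Required insertion loss = 84 − 79.98 = 4.02 dB.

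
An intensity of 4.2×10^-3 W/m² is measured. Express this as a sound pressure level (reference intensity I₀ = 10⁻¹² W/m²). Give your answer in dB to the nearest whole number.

Dividing by I₀ shifts the exponent by 12: I/I₀ = 4.2×10^9.
L = 10·(0.6232 + 9) = 96.23 dB.

96 dB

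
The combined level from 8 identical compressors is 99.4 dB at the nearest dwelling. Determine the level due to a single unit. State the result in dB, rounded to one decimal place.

90.4 dB

For N identical incoherent sources L_total = L₁ + 10·log₁₀ N, so L₁ = 99.4 − 10·log₁₀(8) = 99.4 − 9.031.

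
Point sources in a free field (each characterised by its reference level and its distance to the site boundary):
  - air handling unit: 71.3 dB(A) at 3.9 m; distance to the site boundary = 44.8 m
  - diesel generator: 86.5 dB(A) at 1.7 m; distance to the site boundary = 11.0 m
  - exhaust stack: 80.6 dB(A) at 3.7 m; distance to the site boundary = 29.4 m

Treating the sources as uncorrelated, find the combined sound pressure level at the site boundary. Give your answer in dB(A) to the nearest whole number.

First find each source's level at the receiver (point-source: −20·log₁₀(r/r_ref)), then combine on an intensity basis.
air handling unit: 71.3 − 20·log₁₀(44.8/3.9) = 71.3 − 21.20 = 50.10 dB(A).
diesel generator: 86.5 − 20·log₁₀(11.0/1.7) = 86.5 − 16.22 = 70.28 dB(A).
exhaust stack: 80.6 − 20·log₁₀(29.4/3.7) = 80.6 − 18.00 = 62.60 dB(A).
Σ 10^(L/10) = 1.259e+07 → L_total = 10·log₁₀(1.259e+07) = 71.00 dB(A).

71 dB(A)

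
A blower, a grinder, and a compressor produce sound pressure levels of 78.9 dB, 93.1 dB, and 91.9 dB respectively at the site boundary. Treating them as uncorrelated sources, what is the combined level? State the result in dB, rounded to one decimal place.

95.6 dB

For uncorrelated sources the intensities add, so convert each level to linear form, sum, and take 10·log₁₀ of the total.
Σ 10^(L/10) = 10^(78.9/10) + 10^(93.1/10) + 10^(91.9/10) = 3.668e+09.
L_total = 10·log₁₀(3.668e+09) = 95.64 dB.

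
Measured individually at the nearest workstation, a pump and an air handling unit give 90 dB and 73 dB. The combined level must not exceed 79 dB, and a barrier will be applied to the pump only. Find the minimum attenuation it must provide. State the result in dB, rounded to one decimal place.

Everything except the pump sums to 10^(73/10) = 1.995e+07 in linear terms, 73.00 dB.
To meet 79 dB overall, the treated pump may contribute at most 10^(79/10) − 1.995e+07 = 5.948e+07, i.e. 77.74 dB.
Required insertion loss = 90 − 77.74 = 12.26 dB.

12.3 dB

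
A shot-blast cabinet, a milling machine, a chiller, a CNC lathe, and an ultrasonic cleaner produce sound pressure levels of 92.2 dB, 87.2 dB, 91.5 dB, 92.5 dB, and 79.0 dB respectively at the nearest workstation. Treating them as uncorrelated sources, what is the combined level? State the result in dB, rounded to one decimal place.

Incoherent sources combine by intensity addition: L_total = 10·log₁₀(Σ 10^(L_i/10)).
Σ 10^(L/10) = 10^(92.2/10) + 10^(87.2/10) + 10^(91.5/10) + 10^(92.5/10) + 10^(79.0/10) = 5.455e+09.
L_total = 10·log₁₀(5.455e+09) = 97.37 dB.

97.4 dB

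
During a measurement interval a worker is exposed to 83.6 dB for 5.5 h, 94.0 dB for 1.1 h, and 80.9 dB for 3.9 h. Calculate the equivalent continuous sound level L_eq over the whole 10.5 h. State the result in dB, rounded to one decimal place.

The energy average is taken in the linear domain: L_eq = 10·log₁₀[(Σ tᵢ·10^(Lᵢ/10))/T], T = 10.5 h.
Σ tᵢ·10^(Lᵢ/10) = 5.5·10^(83.6/10) + 1.1·10^(94.0/10) + 3.9·10^(80.9/10) = 4.503e+09.
L_eq = 10·log₁₀(4.503e+09/10.5) = 86.32 dB.

86.3 dB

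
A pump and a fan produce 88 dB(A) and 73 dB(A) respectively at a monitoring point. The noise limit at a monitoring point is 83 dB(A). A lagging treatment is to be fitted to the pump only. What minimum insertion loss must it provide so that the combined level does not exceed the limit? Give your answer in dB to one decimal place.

Everything except the pump sums to 10^(73/10) = 1.995e+07 in linear terms, 73.00 dB(A).
To meet 83 dB(A) overall, the treated pump may contribute at most 10^(83/10) − 1.995e+07 = 1.796e+08, i.e. 82.54 dB(A).
Required insertion loss = 88 − 82.54 = 5.46 dB.

5.5 dB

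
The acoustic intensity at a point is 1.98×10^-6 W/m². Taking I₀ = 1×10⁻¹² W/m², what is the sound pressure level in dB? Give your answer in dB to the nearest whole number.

Dividing by I₀ shifts the exponent by 12: I/I₀ = 1.98×10^6.
L = 10·(0.2967 + 6) = 62.97 dB.

63 dB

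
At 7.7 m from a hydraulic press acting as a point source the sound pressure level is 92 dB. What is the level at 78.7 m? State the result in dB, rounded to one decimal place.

71.8 dB

For a point source, L₂ = L₁ − 20·log₁₀(r₂/r₁).
L₂ = 92 − 20·log₁₀(78.7/7.7) = 92 − 20.190 = 71.81 dB.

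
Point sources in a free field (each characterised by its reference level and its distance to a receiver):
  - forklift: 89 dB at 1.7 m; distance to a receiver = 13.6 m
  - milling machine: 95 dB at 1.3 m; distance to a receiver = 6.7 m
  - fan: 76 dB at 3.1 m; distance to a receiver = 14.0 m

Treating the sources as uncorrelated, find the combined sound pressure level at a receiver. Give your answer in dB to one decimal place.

Propagate each source to the receiver with L = L_ref − 20·log₁₀(r/r_ref), then add intensities.
forklift: 89 − 20·log₁₀(13.6/1.7) = 89 − 18.06 = 70.94 dB.
milling machine: 95 − 20·log₁₀(6.7/1.3) = 95 − 14.24 = 80.76 dB.
fan: 76 − 20·log₁₀(14.0/3.1) = 76 − 13.10 = 62.90 dB.
Σ 10^(L/10) = 1.334e+08 → L_total = 10·log₁₀(1.334e+08) = 81.25 dB.

81.3 dB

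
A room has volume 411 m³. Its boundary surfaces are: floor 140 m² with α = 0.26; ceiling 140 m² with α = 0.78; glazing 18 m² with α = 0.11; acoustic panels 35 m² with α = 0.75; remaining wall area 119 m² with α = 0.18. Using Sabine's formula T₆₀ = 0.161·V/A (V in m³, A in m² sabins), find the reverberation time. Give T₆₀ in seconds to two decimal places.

0.34 s

Total absorption A = 140·0.26 + 140·0.78 + 18·0.11 + 35·0.75 + 119·0.18 = 195.25 m² sabins.
T₆₀ = 0.161 × 411 / 195.25 = 0.339 s.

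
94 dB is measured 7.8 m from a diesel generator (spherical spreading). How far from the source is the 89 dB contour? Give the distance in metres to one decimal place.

13.9 m

Point-source spreading drops the level by 20·log₁₀(r₂/r₁); inverting, r₂/r₁ = 10^(ΔL/20).
r₂ = 7.8·10^((94−89)/20) = 7.8·10^(5.0/20) = 13.87 m.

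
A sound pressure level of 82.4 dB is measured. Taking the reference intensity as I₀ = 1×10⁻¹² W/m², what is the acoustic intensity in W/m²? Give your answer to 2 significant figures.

L = 10·log₁₀(I/I₀) ⇒ I = I₀·10^(L/10) = 10⁻¹² × 10^8.24.

0.00017 W/m²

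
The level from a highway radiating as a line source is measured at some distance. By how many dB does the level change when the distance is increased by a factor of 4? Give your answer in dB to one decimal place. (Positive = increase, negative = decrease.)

Line-source spreading: ΔL = −10·log₁₀(r₂/r₁).
ΔL = −10·log₁₀(4) = -6.02 dB.

-6.0 dB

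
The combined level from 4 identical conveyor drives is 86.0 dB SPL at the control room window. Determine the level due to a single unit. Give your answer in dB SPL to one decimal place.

For N identical incoherent sources L_total = L₁ + 10·log₁₀ N, so L₁ = 86.0 − 10·log₁₀(4) = 86.0 − 6.021.

80.0 dB SPL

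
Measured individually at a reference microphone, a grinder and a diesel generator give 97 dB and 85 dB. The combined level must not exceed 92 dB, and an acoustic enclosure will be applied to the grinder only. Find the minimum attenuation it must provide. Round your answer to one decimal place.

6.0 dB

Fixed contribution from the other source: Σ 10^(L/10) = 10^(85/10) = 3.162e+08 (85.00 dB).
To meet 92 dB overall, the treated grinder may contribute at most 10^(92/10) − 3.162e+08 = 1.269e+09, i.e. 91.03 dB.
So the grinder must be reduced from 97 to 91.03 dB: IL = 5.97 dB.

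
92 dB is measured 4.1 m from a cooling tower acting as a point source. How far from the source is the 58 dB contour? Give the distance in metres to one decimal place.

205.5 m

For a point source L₁ − L₂ = 20·log₁₀(r₂/r₁), so r₂ = r₁·10^((L₁−L₂)/20).
r₂ = 4.1·10^((92−58)/20) = 4.1·10^(34.0/20) = 205.49 m.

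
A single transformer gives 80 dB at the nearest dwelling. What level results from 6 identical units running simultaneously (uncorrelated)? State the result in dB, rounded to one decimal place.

87.8 dB

With 6 equal, uncorrelated contributions the intensity is 6× that of one unit, giving a rise of 10·log₁₀ 6.
L_total = 80 + 10·log₁₀(6) = 80 + 7.782 = 87.78 dB.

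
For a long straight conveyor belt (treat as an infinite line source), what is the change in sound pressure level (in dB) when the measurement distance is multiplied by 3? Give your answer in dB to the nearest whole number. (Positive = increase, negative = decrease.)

-5 dB

A line source loses 3 dB per doubling of distance; generally ΔL = −10·log₁₀(r₂/r₁).
ΔL = −10·log₁₀(3) = -4.77 dB.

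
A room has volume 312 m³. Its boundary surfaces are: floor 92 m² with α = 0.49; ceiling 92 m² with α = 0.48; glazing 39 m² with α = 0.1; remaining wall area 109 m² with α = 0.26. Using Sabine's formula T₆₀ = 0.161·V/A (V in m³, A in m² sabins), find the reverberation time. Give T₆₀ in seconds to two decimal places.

Total absorption A = 92·0.49 + 92·0.48 + 39·0.1 + 109·0.26 = 121.48 m² sabins.
T₆₀ = 0.161·V/A = 0.161·312/121.48 = 0.414 s.

0.41 s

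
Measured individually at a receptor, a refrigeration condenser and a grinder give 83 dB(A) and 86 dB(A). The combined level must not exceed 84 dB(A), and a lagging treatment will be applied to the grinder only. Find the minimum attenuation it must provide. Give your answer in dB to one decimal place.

8.9 dB

The untreated sources together contribute 10^(83/10) = 1.995e+08, i.e. 83.00 dB(A).
The limit corresponds to 10^(84/10) = 2.512e+08; subtracting the fixed part leaves 5.166e+07 for the grinder, i.e. 77.13 dB(A).
So the grinder must be reduced from 86 to 77.13 dB(A): IL = 8.87 dB.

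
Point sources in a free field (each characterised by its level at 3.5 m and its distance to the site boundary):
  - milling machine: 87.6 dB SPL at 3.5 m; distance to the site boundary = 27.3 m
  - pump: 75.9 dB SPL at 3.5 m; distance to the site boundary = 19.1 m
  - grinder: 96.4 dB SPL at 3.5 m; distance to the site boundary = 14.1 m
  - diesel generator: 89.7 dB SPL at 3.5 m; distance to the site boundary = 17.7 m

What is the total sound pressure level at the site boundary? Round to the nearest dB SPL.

First find each source's level at the receiver (point-source: −20·log₁₀(r/r_ref)), then combine on an intensity basis.
milling machine: 87.6 − 20·log₁₀(27.3/3.5) = 87.6 − 17.84 = 69.76 dB SPL.
pump: 75.9 − 20·log₁₀(19.1/3.5) = 75.9 − 14.74 = 61.16 dB SPL.
grinder: 96.4 − 20·log₁₀(14.1/3.5) = 96.4 − 12.10 = 84.30 dB SPL.
diesel generator: 89.7 − 20·log₁₀(17.7/3.5) = 89.7 − 14.08 = 75.62 dB SPL.
Σ 10^(L/10) = 3.162e+08 → L_total = 10·log₁₀(3.162e+08) = 85.00 dB SPL.

85 dB SPL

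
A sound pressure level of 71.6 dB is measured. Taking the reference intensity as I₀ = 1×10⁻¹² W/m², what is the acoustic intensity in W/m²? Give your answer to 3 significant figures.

L = 10·log₁₀(I/I₀) ⇒ I = I₀·10^(L/10) = 10⁻¹² × 10^7.16.

1.45e-05 W/m²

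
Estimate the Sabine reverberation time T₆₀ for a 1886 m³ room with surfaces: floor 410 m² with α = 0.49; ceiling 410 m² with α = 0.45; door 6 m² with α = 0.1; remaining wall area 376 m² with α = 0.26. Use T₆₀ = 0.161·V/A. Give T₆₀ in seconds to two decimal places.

Summing Sᵢαᵢ: 410·0.49 + 410·0.45 + 6·0.1 + 376·0.26 = 483.76 m².
T₆₀ = 0.161 × 1886 / 483.76 = 0.628 s.

0.63 s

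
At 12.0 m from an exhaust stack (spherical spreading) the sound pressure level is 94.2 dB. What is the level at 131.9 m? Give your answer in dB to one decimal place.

Spherical spreading from a point source gives a 20·log₁₀(r₂/r₁) drop.
L₂ = 94.2 − 20·log₁₀(131.9/12.0) = 94.2 − 20.821 = 73.38 dB.

73.4 dB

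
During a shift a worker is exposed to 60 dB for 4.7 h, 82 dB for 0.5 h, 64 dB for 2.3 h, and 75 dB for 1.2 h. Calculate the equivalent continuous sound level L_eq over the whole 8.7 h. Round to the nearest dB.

The energy average is taken in the linear domain: L_eq = 10·log₁₀[(Σ tᵢ·10^(Lᵢ/10))/T], T = 8.7 h.
Σ tᵢ·10^(Lᵢ/10) = 4.7·10^(60/10) + 0.5·10^(82/10) + 2.3·10^(64/10) + 1.2·10^(75/10) = 1.277e+08.
L_eq = 10·log₁₀(1.277e+08/8.7) = 71.67 dB.

72 dB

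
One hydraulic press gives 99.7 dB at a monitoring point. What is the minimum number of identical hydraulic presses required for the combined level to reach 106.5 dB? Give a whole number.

5

The shortfall is 106.5 − 99.7 = 6.8 dB, and N units add 10·log₁₀ N, so need 10·log₁₀ N ≥ 6.8.
N ≥ 10^(6.8/10) = 4.786, so N = 5.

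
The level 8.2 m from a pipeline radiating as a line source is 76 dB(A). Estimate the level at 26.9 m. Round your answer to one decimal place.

Line-source attenuation: ΔL = 10·log₁₀(r₂/r₁) = 10·log₁₀(26.9/8.2) = 5.159 dB.
L₂ = 76 − 10·log₁₀(26.9/8.2) = 76 − 5.159 = 70.84 dB(A).

70.8 dB(A)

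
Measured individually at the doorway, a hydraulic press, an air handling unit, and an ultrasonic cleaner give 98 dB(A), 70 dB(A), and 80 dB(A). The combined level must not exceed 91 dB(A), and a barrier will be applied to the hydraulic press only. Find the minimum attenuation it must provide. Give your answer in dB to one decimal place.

7.4 dB

The untreated sources together contribute 10^(70/10) + 10^(80/10) = 1.100e+08, i.e. 80.41 dB(A).
The limit corresponds to 10^(91/10) = 1.259e+09; subtracting the fixed part leaves 1.149e+09 for the hydraulic press, i.e. 90.60 dB(A).
Required insertion loss = 98 − 90.60 = 7.40 dB.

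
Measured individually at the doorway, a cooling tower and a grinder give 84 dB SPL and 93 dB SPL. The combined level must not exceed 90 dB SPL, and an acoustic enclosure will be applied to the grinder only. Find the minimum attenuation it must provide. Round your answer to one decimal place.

Everything except the grinder sums to 10^(84/10) = 2.512e+08 in linear terms, 84.00 dB SPL.
To meet 90 dB SPL overall, the treated grinder may contribute at most 10^(90/10) − 2.512e+08 = 7.488e+08, i.e. 88.74 dB SPL.
So the grinder must be reduced from 93 to 88.74 dB SPL: IL = 4.26 dB.

4.3 dB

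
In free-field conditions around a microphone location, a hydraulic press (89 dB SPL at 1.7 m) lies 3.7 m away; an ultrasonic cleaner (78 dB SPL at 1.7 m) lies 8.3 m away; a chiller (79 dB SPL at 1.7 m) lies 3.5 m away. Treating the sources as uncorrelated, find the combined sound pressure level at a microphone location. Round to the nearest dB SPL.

83 dB SPL

First find each source's level at the receiver (point-source: −20·log₁₀(r/r_ref)), then combine on an intensity basis.
hydraulic press: 89 − 20·log₁₀(3.7/1.7) = 89 − 6.76 = 82.24 dB SPL.
ultrasonic cleaner: 78 − 20·log₁₀(8.3/1.7) = 78 − 13.77 = 64.23 dB SPL.
chiller: 79 − 20·log₁₀(3.5/1.7) = 79 − 6.27 = 72.73 dB SPL.
Σ 10^(L/10) = 1.891e+08 → L_total = 10·log₁₀(1.891e+08) = 82.77 dB SPL.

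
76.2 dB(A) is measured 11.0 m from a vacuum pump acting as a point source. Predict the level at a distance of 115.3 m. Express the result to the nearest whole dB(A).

56 dB(A)

Point-source attenuation: ΔL = 20·log₁₀(r₂/r₁) = 20·log₁₀(115.3/11.0) = 20.409 dB.
L₂ = 76.2 − 20·log₁₀(115.3/11.0) = 76.2 − 20.409 = 55.79 dB(A).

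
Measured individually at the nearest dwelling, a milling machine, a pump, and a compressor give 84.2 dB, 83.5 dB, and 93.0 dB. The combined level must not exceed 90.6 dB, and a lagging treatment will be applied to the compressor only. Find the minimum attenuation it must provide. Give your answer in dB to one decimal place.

Fixed contribution from the other sources: Σ 10^(L/10) = 10^(84.2/10) + 10^(83.5/10) = 4.869e+08 (86.87 dB).
The limit corresponds to 10^(90.6/10) = 1.148e+09; subtracting the fixed part leaves 6.613e+08 for the compressor, i.e. 88.20 dB.
So the compressor must be reduced from 93.0 to 88.20 dB: IL = 4.80 dB.

4.8 dB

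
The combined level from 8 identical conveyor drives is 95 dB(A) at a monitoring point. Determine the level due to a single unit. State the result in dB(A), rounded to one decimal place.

For N identical incoherent sources L_total = L₁ + 10·log₁₀ N, so L₁ = 95 − 10·log₁₀(8) = 95 − 9.031.

86.0 dB(A)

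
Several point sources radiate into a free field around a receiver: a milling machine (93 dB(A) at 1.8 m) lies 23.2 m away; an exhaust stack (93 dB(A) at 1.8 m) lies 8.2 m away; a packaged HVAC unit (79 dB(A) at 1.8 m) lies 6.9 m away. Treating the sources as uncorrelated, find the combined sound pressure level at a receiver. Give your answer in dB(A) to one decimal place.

First find each source's level at the receiver (point-source: −20·log₁₀(r/r_ref)), then combine on an intensity basis.
milling machine: 93 − 20·log₁₀(23.2/1.8) = 93 − 22.20 = 70.80 dB(A).
exhaust stack: 93 − 20·log₁₀(8.2/1.8) = 93 − 13.17 = 79.83 dB(A).
packaged HVAC unit: 79 − 20·log₁₀(6.9/1.8) = 79 − 11.67 = 67.33 dB(A).
Σ 10^(L/10) = 1.136e+08 → L_total = 10·log₁₀(1.136e+08) = 80.55 dB(A).

80.6 dB(A)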